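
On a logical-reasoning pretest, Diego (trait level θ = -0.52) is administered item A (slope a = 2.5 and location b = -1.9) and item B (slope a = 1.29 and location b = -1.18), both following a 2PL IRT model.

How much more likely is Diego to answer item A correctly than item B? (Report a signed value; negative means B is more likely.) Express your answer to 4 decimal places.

P(θ) = 1 / (1 + exp(−a(θ − b)))
P_A = 0.9692
P_B = 0.7009
P_A − P_B = 0.2684

0.2684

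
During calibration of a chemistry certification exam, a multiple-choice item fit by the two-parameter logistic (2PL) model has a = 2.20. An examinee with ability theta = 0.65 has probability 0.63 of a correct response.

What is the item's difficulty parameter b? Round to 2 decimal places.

0.41

P(theta) = 1 / (1 + exp(−a(theta − b)))
logit(0.63) = ln(0.63/0.37) = 0.5322
b = theta − logit/(a) = 0.65 − 0.5322/2.2000 = 0.4081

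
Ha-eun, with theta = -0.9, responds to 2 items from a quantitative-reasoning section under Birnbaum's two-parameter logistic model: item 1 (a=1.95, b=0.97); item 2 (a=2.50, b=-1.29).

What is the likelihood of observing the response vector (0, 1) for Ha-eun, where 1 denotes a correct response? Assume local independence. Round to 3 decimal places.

0.708

P(theta) = 1 / (1 + exp(−a(theta − b)))
P_1 = 1/(1+e^{3.6465}) = 0.0254
P_2 = 1/(1+e^{-0.9750}) = 0.7261
L = (1−P_1) × P_2 = 0.9746 × 0.7261 = 0.70766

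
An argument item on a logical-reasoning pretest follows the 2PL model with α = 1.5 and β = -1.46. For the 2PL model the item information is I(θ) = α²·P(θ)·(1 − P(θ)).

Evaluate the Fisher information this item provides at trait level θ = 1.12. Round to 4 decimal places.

P = 1/(1+e^{-3.8700}) = 0.9796
P(1−P) = 0.9796 × 0.0204 = 0.0200
I = α² × P(1−P) = 1.5² × 0.0200 = 0.04503

0.0450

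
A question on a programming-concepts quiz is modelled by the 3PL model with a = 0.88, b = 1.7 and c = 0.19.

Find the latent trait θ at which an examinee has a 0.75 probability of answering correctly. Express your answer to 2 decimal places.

2.62

P(θ) = c + (1 − c) · 1 / (1 + exp(−a(θ − b)))
Remove guessing floor: (0.75 − 0.19)/(1 − 0.19) = 0.6914
logit = ln(0.6914/0.3086) = 0.8065
θ = b + logit/(a) = 1.7 + 0.8065/0.8800 = 2.6164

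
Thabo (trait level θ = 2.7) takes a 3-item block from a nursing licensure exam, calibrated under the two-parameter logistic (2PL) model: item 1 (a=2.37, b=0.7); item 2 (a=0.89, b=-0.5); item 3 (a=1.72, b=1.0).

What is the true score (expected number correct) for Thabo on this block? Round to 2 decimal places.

2.89

P(θ) = 1 / (1 + exp(−a(θ − b)))
P_1 = 1/(1+e^{-4.7400}) = 0.9913
P_2 = 1/(1+e^{-2.8480}) = 0.9452
P_3 = 1/(1+e^{-2.9240}) = 0.9490
E[score] = 0.9913 + 0.9452 + 0.9490 = 2.8856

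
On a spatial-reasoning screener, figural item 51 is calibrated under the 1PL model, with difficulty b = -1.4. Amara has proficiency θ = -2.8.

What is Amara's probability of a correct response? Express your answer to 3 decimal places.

P(θ) = 1 / (1 + exp(−(θ − b)))
Exponent: (-2.8 − (-1.4)) = -1.4000
1/(1 + e^{1.4000}) = 0.1978
P = 0.1978

0.198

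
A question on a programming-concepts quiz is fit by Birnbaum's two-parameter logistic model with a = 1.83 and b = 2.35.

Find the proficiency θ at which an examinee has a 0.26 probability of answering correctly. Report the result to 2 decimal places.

1.78

P(θ) = 1 / (1 + exp(−a(θ − b)))
logit = ln(0.2600/0.7400) = -1.0460
θ = b + logit/(a) = 2.35 + (-1.0460)/1.8300 = 1.7784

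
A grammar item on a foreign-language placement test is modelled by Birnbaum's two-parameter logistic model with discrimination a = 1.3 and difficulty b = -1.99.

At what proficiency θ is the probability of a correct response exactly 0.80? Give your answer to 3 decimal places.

-0.924

P(θ) = 1 / (1 + exp(−a(θ − b)))
logit = ln(0.8000/0.2000) = 1.3863
θ = b + logit/(a) = -1.99 + 1.3863/1.3000 = -0.9236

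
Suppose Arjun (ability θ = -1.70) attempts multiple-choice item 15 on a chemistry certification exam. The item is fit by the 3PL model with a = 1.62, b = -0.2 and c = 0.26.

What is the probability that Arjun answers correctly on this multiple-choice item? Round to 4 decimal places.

P(θ) = c + (1 − c) · 1 / (1 + exp(−a(θ − b)))
Exponent: 1.62 × (-1.70 − (-0.2)) = -2.4300
1/(1 + e^{2.4300}) = 0.0809
P = 0.26 + 0.74 × 0.0809 = 0.3199

0.3199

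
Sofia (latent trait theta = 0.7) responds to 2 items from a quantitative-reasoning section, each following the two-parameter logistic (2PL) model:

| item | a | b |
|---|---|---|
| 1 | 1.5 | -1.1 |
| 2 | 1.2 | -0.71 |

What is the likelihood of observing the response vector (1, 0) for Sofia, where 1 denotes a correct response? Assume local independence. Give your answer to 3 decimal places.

0.146

P(theta) = 1 / (1 + exp(−a(theta − b)))
P_1 = 1/(1+e^{-2.7000}) = 0.9370
P_2 = 1/(1+e^{-1.6920}) = 0.8445
L = P_1 × (1−P_2) = 0.9370 × 0.1555 = 0.14572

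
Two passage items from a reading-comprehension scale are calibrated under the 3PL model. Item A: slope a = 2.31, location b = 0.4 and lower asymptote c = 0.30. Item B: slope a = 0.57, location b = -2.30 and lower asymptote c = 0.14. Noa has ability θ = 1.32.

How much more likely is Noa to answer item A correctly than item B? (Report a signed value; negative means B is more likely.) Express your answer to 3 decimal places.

0.022

P(θ) = c + (1 − c) · 1 / (1 + exp(−a(θ − b)))
P_A = 0.9253
P_B = 0.9031
P_A − P_B = 0.0223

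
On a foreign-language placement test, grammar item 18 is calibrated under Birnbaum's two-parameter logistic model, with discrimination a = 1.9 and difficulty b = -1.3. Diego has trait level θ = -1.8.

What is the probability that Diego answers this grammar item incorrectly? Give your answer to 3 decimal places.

0.721

P(θ) = 1 / (1 + exp(−a(θ − b)))
Exponent: 1.9 × (-1.8 − (-1.3)) = -0.9500
1/(1 + e^{0.9500}) = 0.2789
P(incorrect) = 1 − 0.2789 = 0.7211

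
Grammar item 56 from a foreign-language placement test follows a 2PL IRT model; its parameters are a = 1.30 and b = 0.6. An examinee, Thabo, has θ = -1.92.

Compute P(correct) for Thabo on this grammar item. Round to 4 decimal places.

P(θ) = 1 / (1 + exp(−a(θ − b)))
Exponent: 1.30 × (-1.92 − 0.6) = -3.2760
1/(1 + e^{3.2760}) = 0.0364

0.0364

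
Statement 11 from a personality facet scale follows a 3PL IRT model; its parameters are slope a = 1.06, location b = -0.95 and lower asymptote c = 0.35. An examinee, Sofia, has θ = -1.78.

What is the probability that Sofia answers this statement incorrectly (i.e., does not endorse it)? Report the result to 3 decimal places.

P(θ) = c + (1 − c) · 1 / (1 + exp(−a(θ − b)))
Exponent: 1.06 × (-1.78 − (-0.95)) = -0.8798
1/(1 + e^{0.8798}) = 0.2932
P = 0.35 + 0.65 × 0.2932 = 0.5406
P(incorrect) = 1 − 0.5406 = 0.4594

0.459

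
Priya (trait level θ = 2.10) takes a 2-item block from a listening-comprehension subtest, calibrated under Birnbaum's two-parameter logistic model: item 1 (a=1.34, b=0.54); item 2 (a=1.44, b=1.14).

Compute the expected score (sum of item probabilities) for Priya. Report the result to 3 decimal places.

P(θ) = 1 / (1 + exp(−a(θ − b)))
P_1 = 1/(1+e^{-2.0904}) = 0.8900
P_2 = 1/(1+e^{-1.3824}) = 0.7994
E[score] = 0.8900 + 0.7994 = 1.6893

1.689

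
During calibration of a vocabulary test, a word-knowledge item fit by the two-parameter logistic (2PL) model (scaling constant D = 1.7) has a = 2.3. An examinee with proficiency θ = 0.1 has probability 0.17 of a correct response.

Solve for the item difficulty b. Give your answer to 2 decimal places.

P(θ) = 1 / (1 + exp(−D·a(θ − b)))
logit(0.17) = ln(0.17/0.83) = -1.5856
b = θ − logit/(1.7·a) = 0.1 − (-1.5856)/3.9100 = 0.5055

0.51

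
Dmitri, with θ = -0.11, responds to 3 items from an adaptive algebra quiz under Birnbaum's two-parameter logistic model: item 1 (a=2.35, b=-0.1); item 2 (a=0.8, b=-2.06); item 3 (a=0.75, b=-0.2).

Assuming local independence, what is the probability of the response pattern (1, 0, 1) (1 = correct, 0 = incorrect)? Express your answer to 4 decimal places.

0.0443

P(θ) = 1 / (1 + exp(−a(θ − b)))
P_1 = 1/(1+e^{0.0235}) = 0.4941
P_2 = 1/(1+e^{-1.5600}) = 0.8264
P_3 = 1/(1+e^{-0.0675}) = 0.5169
L = P_1 × (1−P_2) × P_3 = 0.4941 × 0.1736 × 0.5169 = 0.04435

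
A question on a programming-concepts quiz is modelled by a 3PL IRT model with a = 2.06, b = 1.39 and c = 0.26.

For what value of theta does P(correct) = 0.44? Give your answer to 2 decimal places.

0.84

P(theta) = c + (1 − c) · 1 / (1 + exp(−a(theta − b)))
Remove guessing floor: (0.44 − 0.26)/(1 − 0.26) = 0.2432
logit = ln(0.2432/0.7568) = -1.1350
theta = b + logit/(a) = 1.39 + (-1.1350)/2.0600 = 0.8390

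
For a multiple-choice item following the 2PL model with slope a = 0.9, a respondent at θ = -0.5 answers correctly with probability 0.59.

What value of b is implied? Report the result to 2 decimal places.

P(θ) = 1 / (1 + exp(−a(θ − b)))
logit(0.59) = ln(0.59/0.41) = 0.3640
b = θ − logit/(a) = -0.5 − 0.3640/0.9000 = -0.9044

-0.90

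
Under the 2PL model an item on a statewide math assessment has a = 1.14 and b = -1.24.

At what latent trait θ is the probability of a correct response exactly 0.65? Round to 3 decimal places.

P(θ) = 1 / (1 + exp(−a(θ − b)))
logit = ln(0.6500/0.3500) = 0.6190
θ = b + logit/(a) = -1.24 + 0.6190/1.1400 = -0.6970

-0.697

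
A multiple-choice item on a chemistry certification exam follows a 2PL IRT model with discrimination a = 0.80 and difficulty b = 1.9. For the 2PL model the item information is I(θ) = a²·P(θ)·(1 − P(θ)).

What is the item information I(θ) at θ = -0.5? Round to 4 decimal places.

0.0714

P = 1/(1+e^{1.9200}) = 0.1279
P(1−P) = 0.1279 × 0.8721 = 0.1115
I = a² × P(1−P) = 0.80² × 0.1115 = 0.07137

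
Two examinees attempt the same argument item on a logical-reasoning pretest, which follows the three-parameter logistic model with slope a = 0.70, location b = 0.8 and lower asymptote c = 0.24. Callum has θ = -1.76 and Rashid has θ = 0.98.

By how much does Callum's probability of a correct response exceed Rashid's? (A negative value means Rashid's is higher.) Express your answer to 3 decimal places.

-0.295

P(θ) = c + (1 − c) · 1 / (1 + exp(−a(θ − b)))
P(Callum) = 0.3485  [exponent -1.7920]
P(Rashid) = 0.6439  [exponent 0.1260]
Difference = 0.3485 − 0.6439 = -0.2954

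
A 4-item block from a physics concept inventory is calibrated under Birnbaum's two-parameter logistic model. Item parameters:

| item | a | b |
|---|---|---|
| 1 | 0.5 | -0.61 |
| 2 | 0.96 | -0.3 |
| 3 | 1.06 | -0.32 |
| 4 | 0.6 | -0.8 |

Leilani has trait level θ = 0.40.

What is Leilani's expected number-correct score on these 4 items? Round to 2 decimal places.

2.64

P(θ) = 1 / (1 + exp(−a(θ − b)))
P_1 = 1/(1+e^{-0.5050}) = 0.6236
P_2 = 1/(1+e^{-0.6720}) = 0.6620
P_3 = 1/(1+e^{-0.7632}) = 0.6820
P_4 = 1/(1+e^{-0.7200}) = 0.6726
E[score] = 0.6236 + 0.6620 + 0.6820 + 0.6726 = 2.6402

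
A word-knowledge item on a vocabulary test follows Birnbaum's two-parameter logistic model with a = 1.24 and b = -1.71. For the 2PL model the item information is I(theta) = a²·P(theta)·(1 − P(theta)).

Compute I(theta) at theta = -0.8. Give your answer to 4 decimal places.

P = 1/(1+e^{-1.1284}) = 0.7555
P(1−P) = 0.7555 × 0.2445 = 0.1847
I = a² × P(1−P) = 1.24² × 0.1847 = 0.28399

0.2840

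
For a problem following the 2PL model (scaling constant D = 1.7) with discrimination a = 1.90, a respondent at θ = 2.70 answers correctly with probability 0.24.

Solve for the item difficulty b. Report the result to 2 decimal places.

3.06

P(θ) = 1 / (1 + exp(−D·a(θ − b)))
logit(0.24) = ln(0.24/0.76) = -1.1527
b = θ − logit/(1.7·a) = 2.70 − (-1.1527)/3.2300 = 3.0569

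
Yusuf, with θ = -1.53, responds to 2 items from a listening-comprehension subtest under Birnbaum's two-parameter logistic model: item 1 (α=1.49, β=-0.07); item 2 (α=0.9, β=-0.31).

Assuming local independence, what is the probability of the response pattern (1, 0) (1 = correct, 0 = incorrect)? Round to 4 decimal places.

P(θ) = 1 / (1 + exp(−α(θ − β)))
P_1 = 1/(1+e^{2.1754}) = 0.1020
P_2 = 1/(1+e^{1.0980}) = 0.2501
L = P_1 × (1−P_2) = 0.1020 × 0.7499 = 0.07647

0.0765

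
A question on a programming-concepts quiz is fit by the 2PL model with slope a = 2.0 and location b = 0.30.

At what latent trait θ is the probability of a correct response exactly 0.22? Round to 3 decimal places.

-0.333

P(θ) = 1 / (1 + exp(−a(θ − b)))
logit = ln(0.2200/0.7800) = -1.2657
θ = b + logit/(a) = 0.30 + (-1.2657)/2.0000 = -0.3328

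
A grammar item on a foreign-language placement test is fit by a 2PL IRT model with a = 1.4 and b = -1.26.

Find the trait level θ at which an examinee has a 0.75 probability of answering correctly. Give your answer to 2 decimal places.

P(θ) = 1 / (1 + exp(−a(θ − b)))
logit = ln(0.7500/0.2500) = 1.0986
θ = b + logit/(a) = -1.26 + 1.0986/1.4000 = -0.4753

-0.48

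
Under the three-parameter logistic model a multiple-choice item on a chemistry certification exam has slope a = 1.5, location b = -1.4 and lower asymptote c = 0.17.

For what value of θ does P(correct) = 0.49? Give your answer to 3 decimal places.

-1.711

P(θ) = c + (1 − c) · 1 / (1 + exp(−a(θ − b)))
Remove guessing floor: (0.49 − 0.17)/(1 − 0.17) = 0.3855
logit = ln(0.3855/0.6145) = -0.4661
θ = b + logit/(a) = -1.4 + (-0.4661)/1.5000 = -1.7107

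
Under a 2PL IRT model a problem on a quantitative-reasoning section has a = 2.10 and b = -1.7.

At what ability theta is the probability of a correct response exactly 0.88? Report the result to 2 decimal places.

P(theta) = 1 / (1 + exp(−a(theta − b)))
logit = ln(0.8800/0.1200) = 1.9924
theta = b + logit/(a) = -1.7 + 1.9924/2.1000 = -0.7512

-0.75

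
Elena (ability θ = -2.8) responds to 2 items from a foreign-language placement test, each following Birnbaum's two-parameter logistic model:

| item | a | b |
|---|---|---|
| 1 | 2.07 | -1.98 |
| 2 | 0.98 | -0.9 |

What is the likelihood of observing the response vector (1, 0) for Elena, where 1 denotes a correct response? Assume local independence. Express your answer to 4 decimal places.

0.1340

P(θ) = 1 / (1 + exp(−a(θ − b)))
P_1 = 1/(1+e^{1.6974}) = 0.1548
P_2 = 1/(1+e^{1.8620}) = 0.1345
L = P_1 × (1−P_2) = 0.1548 × 0.8655 = 0.13399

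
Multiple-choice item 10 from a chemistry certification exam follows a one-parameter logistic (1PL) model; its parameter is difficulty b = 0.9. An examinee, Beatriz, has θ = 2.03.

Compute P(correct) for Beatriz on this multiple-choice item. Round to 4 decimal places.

P(θ) = 1 / (1 + exp(−(θ − b)))
Exponent: (2.03 − 0.9) = 1.1300
1/(1 + e^{-1.1300}) = 0.7558
P = 0.7558

0.7558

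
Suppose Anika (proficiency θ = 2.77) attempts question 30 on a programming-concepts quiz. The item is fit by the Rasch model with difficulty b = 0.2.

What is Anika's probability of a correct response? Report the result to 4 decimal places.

P(θ) = 1 / (1 + exp(−(θ − b)))
Exponent: (2.77 − 0.2) = 2.5700
1/(1 + e^{-2.5700}) = 0.9289
P = 0.9289

0.9289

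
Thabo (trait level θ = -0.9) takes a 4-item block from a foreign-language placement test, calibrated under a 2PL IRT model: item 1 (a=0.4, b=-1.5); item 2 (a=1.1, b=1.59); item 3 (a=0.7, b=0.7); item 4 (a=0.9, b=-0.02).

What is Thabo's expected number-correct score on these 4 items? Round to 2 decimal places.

P(θ) = 1 / (1 + exp(−a(θ − b)))
P_1 = 1/(1+e^{-0.2400}) = 0.5597
P_2 = 1/(1+e^{2.7390}) = 0.0607
P_3 = 1/(1+e^{1.1200}) = 0.2460
P_4 = 1/(1+e^{0.7920}) = 0.3117
E[score] = 0.5597 + 0.0607 + 0.2460 + 0.3117 = 1.1782

1.18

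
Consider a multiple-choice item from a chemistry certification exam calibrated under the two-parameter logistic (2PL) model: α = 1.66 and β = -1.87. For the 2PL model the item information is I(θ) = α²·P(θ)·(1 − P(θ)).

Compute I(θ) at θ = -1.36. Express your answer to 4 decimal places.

P = 1/(1+e^{-0.8466}) = 0.6999
P(1−P) = 0.6999 × 0.3001 = 0.2101
I = α² × P(1−P) = 1.66² × 0.2101 = 0.57884

0.5788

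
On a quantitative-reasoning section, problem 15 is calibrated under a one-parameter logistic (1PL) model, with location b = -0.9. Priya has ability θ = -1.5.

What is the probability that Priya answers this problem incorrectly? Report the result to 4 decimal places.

P(θ) = 1 / (1 + exp(−(θ − b)))
Exponent: (-1.5 − (-0.9)) = -0.6000
1/(1 + e^{0.6000}) = 0.3543
P = 0.3543
P(incorrect) = 1 − 0.3543 = 0.6457

0.6457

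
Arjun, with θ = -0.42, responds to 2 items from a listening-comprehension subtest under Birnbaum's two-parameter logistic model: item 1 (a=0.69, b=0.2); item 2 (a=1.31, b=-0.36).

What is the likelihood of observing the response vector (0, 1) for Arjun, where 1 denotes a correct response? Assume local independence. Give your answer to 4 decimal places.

P(θ) = 1 / (1 + exp(−a(θ − b)))
P_1 = 1/(1+e^{0.4278}) = 0.3947
P_2 = 1/(1+e^{0.0786}) = 0.4804
L = (1−P_1) × P_2 = 0.6053 × 0.4804 = 0.29079

0.2908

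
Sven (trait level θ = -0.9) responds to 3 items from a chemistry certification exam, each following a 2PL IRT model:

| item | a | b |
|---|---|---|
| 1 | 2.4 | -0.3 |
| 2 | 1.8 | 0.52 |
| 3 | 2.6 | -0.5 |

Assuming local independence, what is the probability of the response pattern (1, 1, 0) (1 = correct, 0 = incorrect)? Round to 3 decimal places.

P(θ) = 1 / (1 + exp(−a(θ − b)))
P_1 = 1/(1+e^{1.4400}) = 0.1915
P_2 = 1/(1+e^{2.5560}) = 0.0720
P_3 = 1/(1+e^{1.0400}) = 0.2611
L = P_1 × P_2 × (1−P_3) = 0.1915 × 0.0720 × 0.7389 = 0.01019

0.010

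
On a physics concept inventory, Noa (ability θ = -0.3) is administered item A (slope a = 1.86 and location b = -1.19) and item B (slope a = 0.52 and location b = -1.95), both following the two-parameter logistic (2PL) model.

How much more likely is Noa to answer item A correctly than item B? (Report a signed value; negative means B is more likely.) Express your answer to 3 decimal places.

P(θ) = 1 / (1 + exp(−a(θ − b)))
P_A = 0.8396
P_B = 0.7022
P_A − P_B = 0.1374

0.137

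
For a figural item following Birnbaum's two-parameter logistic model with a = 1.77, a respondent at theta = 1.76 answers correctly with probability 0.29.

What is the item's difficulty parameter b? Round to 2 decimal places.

2.27

P(theta) = 1 / (1 + exp(−a(theta − b)))
logit(0.29) = ln(0.29/0.71) = -0.8954
b = theta − logit/(a) = 1.76 − (-0.8954)/1.7700 = 2.2659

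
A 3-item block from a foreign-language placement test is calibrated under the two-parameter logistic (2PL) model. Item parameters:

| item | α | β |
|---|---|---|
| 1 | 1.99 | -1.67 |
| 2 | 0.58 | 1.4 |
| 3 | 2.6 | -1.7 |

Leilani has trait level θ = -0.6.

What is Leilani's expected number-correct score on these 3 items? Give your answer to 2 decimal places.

2.08

P(θ) = 1 / (1 + exp(−α(θ − β)))
P_1 = 1/(1+e^{-2.1293}) = 0.8937
P_2 = 1/(1+e^{1.1600}) = 0.2387
P_3 = 1/(1+e^{-2.8600}) = 0.9458
E[score] = 0.8937 + 0.2387 + 0.9458 = 2.0782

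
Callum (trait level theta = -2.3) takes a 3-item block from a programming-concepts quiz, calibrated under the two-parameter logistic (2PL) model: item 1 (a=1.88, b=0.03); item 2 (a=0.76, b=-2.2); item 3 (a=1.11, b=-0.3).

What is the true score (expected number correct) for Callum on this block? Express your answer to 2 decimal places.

0.59

P(theta) = 1 / (1 + exp(−a(theta − b)))
P_1 = 1/(1+e^{4.3804}) = 0.0124
P_2 = 1/(1+e^{0.0760}) = 0.4810
P_3 = 1/(1+e^{2.2200}) = 0.0980
E[score] = 0.0124 + 0.4810 + 0.0980 = 0.5913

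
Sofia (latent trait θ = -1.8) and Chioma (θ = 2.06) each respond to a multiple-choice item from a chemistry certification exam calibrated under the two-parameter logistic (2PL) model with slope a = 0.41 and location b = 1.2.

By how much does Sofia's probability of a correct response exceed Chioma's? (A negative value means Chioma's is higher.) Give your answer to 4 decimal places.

P(θ) = 1 / (1 + exp(−a(θ − b)))
P(Sofia) = 0.2262  [exponent -1.2300]
P(Chioma) = 0.5872  [exponent 0.3526]
Difference = 0.2262 − 0.5872 = -0.3611

-0.3611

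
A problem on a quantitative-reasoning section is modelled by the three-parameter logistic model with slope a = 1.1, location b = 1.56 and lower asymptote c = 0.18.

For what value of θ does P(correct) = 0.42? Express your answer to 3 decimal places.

0.758

P(θ) = c + (1 − c) · 1 / (1 + exp(−a(θ − b)))
Remove guessing floor: (0.42 − 0.18)/(1 − 0.18) = 0.2927
logit = ln(0.2927/0.7073) = -0.8824
θ = b + logit/(a) = 1.56 + (-0.8824)/1.1000 = 0.7578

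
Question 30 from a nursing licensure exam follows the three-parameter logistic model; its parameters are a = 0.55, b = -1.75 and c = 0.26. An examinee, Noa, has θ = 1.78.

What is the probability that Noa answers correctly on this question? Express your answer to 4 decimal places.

0.9071

P(θ) = c + (1 − c) · 1 / (1 + exp(−a(θ − b)))
Exponent: 0.55 × (1.78 − (-1.75)) = 1.9415
1/(1 + e^{-1.9415}) = 0.8745
P = 0.26 + 0.74 × 0.8745 = 0.9071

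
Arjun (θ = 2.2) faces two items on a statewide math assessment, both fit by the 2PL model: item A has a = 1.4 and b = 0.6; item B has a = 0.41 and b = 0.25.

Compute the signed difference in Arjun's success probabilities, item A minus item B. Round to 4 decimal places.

0.2139

P(θ) = 1 / (1 + exp(−a(θ − b)))
P_A = 0.9038
P_B = 0.6899
P_A − P_B = 0.2139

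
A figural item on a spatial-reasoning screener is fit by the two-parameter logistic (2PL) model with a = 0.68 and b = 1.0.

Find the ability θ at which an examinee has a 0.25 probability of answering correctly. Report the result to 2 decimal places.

P(θ) = 1 / (1 + exp(−a(θ − b)))
logit = ln(0.2500/0.7500) = -1.0986
θ = b + logit/(a) = 1.0 + (-1.0986)/0.6800 = -0.6156

-0.62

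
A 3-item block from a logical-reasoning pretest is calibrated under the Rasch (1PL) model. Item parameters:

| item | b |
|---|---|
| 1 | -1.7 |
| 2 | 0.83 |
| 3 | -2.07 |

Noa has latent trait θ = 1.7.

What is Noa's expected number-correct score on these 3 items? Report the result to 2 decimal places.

P(θ) = 1 / (1 + exp(−(θ − b)))
P_1 = 1/(1+e^{-3.4000}) = 0.9677
P_2 = 1/(1+e^{-0.8700}) = 0.7047
P_3 = 1/(1+e^{-3.7700}) = 0.9775
E[score] = 0.9677 + 0.7047 + 0.9775 = 2.6499

2.65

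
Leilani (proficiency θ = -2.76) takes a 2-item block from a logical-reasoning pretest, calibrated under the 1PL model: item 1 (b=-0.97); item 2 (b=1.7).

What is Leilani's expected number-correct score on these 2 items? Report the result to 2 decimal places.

0.15

P(θ) = 1 / (1 + exp(−(θ − b)))
P_1 = 1/(1+e^{1.7900}) = 0.1431
P_2 = 1/(1+e^{4.4600}) = 0.0114
E[score] = 0.1431 + 0.0114 = 0.1545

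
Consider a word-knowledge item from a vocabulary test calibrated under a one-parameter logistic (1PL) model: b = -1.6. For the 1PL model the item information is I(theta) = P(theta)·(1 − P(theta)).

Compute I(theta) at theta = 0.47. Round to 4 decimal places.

0.0995

P = 1/(1+e^{-2.0700}) = 0.8880
P(1−P) = 0.8880 × 0.1120 = 0.0995
I = P(1−P) = 0.09949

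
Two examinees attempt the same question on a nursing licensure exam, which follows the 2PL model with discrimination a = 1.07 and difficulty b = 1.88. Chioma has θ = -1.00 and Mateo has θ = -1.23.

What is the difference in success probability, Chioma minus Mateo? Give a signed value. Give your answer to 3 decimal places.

0.009

P(θ) = 1 / (1 + exp(−a(θ − b)))
P(Chioma) = 0.0439  [exponent -3.0816]
P(Mateo) = 0.0346  [exponent -3.3277]
Difference = 0.0439 − 0.0346 = 0.0092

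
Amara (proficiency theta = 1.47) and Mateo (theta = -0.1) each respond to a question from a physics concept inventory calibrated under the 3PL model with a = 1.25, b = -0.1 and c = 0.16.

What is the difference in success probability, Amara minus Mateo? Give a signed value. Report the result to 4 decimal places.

0.3165

P(theta) = c + (1 − c) · 1 / (1 + exp(−a(theta − b)))
P(Amara) = 0.8965  [exponent 1.9625]
P(Mateo) = 0.5800  [exponent 0.0000]
Difference = 0.8965 − 0.5800 = 0.3165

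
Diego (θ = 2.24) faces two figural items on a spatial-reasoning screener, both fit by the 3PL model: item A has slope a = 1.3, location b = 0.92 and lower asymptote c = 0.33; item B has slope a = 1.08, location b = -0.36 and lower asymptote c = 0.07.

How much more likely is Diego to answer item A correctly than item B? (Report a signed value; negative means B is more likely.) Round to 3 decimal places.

-0.049

P(θ) = c + (1 − c) · 1 / (1 + exp(−a(θ − b)))
P_A = 0.8979
P_B = 0.9471
P_A − P_B = -0.0492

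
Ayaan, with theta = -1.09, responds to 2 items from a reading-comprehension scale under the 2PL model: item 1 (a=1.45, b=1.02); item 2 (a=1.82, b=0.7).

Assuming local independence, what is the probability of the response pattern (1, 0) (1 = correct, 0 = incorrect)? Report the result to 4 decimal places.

0.0431

P(theta) = 1 / (1 + exp(−a(theta − b)))
P_1 = 1/(1+e^{3.0595}) = 0.0448
P_2 = 1/(1+e^{3.2578}) = 0.0370
L = P_1 × (1−P_2) = 0.0448 × 0.9630 = 0.04315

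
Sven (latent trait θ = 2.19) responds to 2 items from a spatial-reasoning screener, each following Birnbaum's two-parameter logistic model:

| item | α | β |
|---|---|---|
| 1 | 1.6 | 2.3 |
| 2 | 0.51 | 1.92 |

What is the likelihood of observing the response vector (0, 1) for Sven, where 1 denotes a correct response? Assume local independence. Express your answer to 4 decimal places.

0.2906

P(θ) = 1 / (1 + exp(−α(θ − β)))
P_1 = 1/(1+e^{0.1760}) = 0.4561
P_2 = 1/(1+e^{-0.1377}) = 0.5344
L = (1−P_1) × P_2 = 0.5439 × 0.5344 = 0.29064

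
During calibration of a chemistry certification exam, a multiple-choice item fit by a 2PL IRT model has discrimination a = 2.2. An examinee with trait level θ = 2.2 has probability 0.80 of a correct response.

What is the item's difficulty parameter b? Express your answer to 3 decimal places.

P(θ) = 1 / (1 + exp(−a(θ − b)))
logit(0.80) = ln(0.80/0.20) = 1.3863
b = θ − logit/(a) = 2.2 − 1.3863/2.2000 = 1.5699

1.570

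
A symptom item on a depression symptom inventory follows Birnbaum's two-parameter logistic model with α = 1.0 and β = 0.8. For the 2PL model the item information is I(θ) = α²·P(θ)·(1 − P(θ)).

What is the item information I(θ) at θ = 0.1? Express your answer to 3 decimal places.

0.222

P = 1/(1+e^{0.7000}) = 0.3318
P(1−P) = 0.3318 × 0.6682 = 0.2217
I = α² × P(1−P) = 1.0² × 0.2217 = 0.22171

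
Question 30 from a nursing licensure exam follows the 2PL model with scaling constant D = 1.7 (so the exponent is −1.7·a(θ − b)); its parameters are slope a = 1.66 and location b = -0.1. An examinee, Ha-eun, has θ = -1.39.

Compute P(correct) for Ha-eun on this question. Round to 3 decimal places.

0.026

P(θ) = 1 / (1 + exp(−D·a(θ − b)))
Exponent: 1.7 × 1.66 × (-1.39 − (-0.1)) = -3.6404
1/(1 + e^{3.6404}) = 0.0256
P = 0.0256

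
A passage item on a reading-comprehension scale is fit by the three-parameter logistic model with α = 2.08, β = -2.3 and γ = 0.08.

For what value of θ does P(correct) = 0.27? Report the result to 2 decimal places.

P(θ) = γ + (1 − γ) · 1 / (1 + exp(−α(θ − β)))
Remove guessing floor: (0.27 − 0.08)/(1 − 0.08) = 0.2065
logit = ln(0.2065/0.7935) = -1.3460
θ = β + logit/(α) = -2.3 + (-1.3460)/2.0800 = -2.9471

-2.95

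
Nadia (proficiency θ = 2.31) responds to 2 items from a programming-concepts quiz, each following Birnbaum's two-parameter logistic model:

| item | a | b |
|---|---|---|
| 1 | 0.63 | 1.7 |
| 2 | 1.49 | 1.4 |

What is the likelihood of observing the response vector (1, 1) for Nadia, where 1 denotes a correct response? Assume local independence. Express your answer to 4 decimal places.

0.4730

P(θ) = 1 / (1 + exp(−a(θ − b)))
P_1 = 1/(1+e^{-0.3843}) = 0.5949
P_2 = 1/(1+e^{-1.3559}) = 0.7951
L = P_1 × P_2 = 0.5949 × 0.7951 = 0.47301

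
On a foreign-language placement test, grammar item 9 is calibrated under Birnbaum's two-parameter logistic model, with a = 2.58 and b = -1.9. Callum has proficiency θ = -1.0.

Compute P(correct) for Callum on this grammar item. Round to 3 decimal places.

P(θ) = 1 / (1 + exp(−a(θ − b)))
Exponent: 2.58 × (-1.0 − (-1.9)) = 2.3220
1/(1 + e^{-2.3220}) = 0.9107

0.911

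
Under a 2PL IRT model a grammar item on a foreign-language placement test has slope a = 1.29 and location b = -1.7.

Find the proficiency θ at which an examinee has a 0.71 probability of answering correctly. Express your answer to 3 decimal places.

-1.006

P(θ) = 1 / (1 + exp(−a(θ − b)))
logit = ln(0.7100/0.2900) = 0.8954
θ = b + logit/(a) = -1.7 + 0.8954/1.2900 = -1.0059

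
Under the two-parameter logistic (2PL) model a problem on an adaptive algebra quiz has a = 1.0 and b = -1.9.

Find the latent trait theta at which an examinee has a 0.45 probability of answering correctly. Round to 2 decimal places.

P(theta) = 1 / (1 + exp(−a(theta − b)))
logit = ln(0.4500/0.5500) = -0.2007
theta = b + logit/(a) = -1.9 + (-0.2007)/1.0000 = -2.1007

-2.10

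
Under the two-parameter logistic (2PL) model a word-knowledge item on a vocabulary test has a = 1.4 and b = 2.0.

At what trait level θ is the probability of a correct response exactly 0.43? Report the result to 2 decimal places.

P(θ) = 1 / (1 + exp(−a(θ − b)))
logit = ln(0.4300/0.5700) = -0.2819
θ = b + logit/(a) = 2.0 + (-0.2819)/1.4000 = 1.7987

1.80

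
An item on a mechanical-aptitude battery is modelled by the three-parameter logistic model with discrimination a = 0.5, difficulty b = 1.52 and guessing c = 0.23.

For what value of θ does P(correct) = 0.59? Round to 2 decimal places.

1.26

P(θ) = c + (1 − c) · 1 / (1 + exp(−a(θ − b)))
Remove guessing floor: (0.59 − 0.23)/(1 − 0.23) = 0.4675
logit = ln(0.4675/0.5325) = -0.1301
θ = b + logit/(a) = 1.52 + (-0.1301)/0.5000 = 1.2599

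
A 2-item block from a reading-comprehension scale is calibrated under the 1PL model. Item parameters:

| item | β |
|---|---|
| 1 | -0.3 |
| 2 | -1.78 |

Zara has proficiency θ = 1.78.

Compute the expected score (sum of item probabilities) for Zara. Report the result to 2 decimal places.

P(θ) = 1 / (1 + exp(−(θ − β)))
P_1 = 1/(1+e^{-2.0800}) = 0.8889
P_2 = 1/(1+e^{-3.5600}) = 0.9723
E[score] = 0.8889 + 0.9723 = 1.8613

1.86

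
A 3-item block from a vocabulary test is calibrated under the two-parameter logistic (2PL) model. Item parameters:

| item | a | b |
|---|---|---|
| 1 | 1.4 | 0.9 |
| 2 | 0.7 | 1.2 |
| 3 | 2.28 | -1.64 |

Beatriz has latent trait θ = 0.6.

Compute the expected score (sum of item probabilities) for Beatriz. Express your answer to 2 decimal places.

1.79

P(θ) = 1 / (1 + exp(−a(θ − b)))
P_1 = 1/(1+e^{0.4200}) = 0.3965
P_2 = 1/(1+e^{0.4200}) = 0.3965
P_3 = 1/(1+e^{-5.1072}) = 0.9940
E[score] = 0.3965 + 0.3965 + 0.9940 = 1.7870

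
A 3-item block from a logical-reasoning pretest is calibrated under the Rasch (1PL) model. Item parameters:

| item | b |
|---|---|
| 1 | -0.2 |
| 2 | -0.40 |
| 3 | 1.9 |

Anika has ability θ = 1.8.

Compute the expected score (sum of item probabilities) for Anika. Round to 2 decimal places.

2.26

P(θ) = 1 / (1 + exp(−(θ − b)))
P_1 = 1/(1+e^{-2.0000}) = 0.8808
P_2 = 1/(1+e^{-2.2000}) = 0.9002
P_3 = 1/(1+e^{0.1000}) = 0.4750
E[score] = 0.8808 + 0.9002 + 0.4750 = 2.2561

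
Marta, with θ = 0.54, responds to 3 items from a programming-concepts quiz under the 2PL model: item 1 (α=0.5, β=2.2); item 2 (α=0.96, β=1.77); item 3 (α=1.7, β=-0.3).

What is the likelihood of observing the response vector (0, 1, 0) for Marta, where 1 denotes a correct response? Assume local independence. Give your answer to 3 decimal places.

P(θ) = 1 / (1 + exp(−α(θ − β)))
P_1 = 1/(1+e^{0.8300}) = 0.3036
P_2 = 1/(1+e^{1.1808}) = 0.2349
P_3 = 1/(1+e^{-1.4280}) = 0.8066
L = (1−P_1) × P_2 × (1−P_3) = 0.6964 × 0.2349 × 0.1934 = 0.03164

0.032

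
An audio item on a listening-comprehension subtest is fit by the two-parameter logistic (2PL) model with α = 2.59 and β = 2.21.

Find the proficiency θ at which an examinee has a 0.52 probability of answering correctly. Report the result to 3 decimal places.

P(θ) = 1 / (1 + exp(−α(θ − β)))
logit = ln(0.5200/0.4800) = 0.0800
θ = β + logit/(α) = 2.21 + 0.0800/2.5900 = 2.2409

2.241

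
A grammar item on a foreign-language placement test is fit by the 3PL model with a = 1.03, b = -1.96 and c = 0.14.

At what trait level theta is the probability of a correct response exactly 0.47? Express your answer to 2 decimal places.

-2.42

P(theta) = c + (1 − c) · 1 / (1 + exp(−a(theta − b)))
Remove guessing floor: (0.47 − 0.14)/(1 − 0.14) = 0.3837
logit = ln(0.3837/0.6163) = -0.4738
theta = b + logit/(a) = -1.96 + (-0.4738)/1.0300 = -2.4200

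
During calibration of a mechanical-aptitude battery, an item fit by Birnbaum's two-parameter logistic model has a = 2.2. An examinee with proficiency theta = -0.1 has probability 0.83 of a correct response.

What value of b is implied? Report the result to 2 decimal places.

P(theta) = 1 / (1 + exp(−a(theta − b)))
logit(0.83) = ln(0.83/0.17) = 1.5856
b = theta − logit/(a) = -0.1 − 1.5856/2.2000 = -0.8207

-0.82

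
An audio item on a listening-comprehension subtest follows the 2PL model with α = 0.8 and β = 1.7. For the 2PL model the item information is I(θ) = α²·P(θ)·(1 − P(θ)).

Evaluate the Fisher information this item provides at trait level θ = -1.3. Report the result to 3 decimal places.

0.049

P = 1/(1+e^{2.4000}) = 0.0832
P(1−P) = 0.0832 × 0.9168 = 0.0763
I = α² × P(1−P) = 0.8² × 0.0763 = 0.04880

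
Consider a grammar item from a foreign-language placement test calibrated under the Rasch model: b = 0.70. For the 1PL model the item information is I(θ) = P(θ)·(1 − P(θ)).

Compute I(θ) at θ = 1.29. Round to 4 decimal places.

0.2294

P = 1/(1+e^{-0.5900}) = 0.6434
P(1−P) = 0.6434 × 0.3566 = 0.2294
I = P(1−P) = 0.22945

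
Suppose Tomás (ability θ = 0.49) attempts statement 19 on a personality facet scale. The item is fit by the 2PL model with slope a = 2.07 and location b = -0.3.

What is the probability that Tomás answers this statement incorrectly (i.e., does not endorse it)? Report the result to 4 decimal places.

P(θ) = 1 / (1 + exp(−a(θ − b)))
Exponent: 2.07 × (0.49 − (-0.3)) = 1.6353
1/(1 + e^{-1.6353}) = 0.8369
P(incorrect) = 1 − 0.8369 = 0.1631

0.1631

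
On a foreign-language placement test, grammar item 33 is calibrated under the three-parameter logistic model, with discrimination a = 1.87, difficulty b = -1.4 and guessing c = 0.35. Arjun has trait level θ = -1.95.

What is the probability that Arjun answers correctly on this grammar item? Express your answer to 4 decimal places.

P(θ) = c + (1 − c) · 1 / (1 + exp(−a(θ − b)))
Exponent: 1.87 × (-1.95 − (-1.4)) = -1.0285
1/(1 + e^{1.0285}) = 0.2634
P = 0.35 + 0.65 × 0.2634 = 0.5212

0.5212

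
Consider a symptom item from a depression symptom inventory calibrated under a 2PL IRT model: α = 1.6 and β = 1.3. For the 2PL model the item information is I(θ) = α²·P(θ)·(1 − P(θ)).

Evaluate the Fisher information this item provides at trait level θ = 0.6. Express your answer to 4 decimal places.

0.4749

P = 1/(1+e^{1.1200}) = 0.2460
P(1−P) = 0.2460 × 0.7540 = 0.1855
I = α² × P(1−P) = 1.6² × 0.1855 = 0.47485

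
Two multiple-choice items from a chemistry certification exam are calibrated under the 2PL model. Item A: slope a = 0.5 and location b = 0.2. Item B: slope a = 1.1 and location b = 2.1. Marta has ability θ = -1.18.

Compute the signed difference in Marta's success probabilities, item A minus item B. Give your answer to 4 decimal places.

0.3076

P(θ) = 1 / (1 + exp(−a(θ − b)))
P_A = 0.3340
P_B = 0.0264
P_A − P_B = 0.3076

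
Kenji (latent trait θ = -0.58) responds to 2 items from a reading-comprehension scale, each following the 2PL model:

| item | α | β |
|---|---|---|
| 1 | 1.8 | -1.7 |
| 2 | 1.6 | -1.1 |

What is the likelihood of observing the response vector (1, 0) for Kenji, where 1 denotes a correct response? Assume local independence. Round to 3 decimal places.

P(θ) = 1 / (1 + exp(−α(θ − β)))
P_1 = 1/(1+e^{-2.0160}) = 0.8825
P_2 = 1/(1+e^{-0.8320}) = 0.6968
L = P_1 × (1−P_2) = 0.8825 × 0.3032 = 0.26758

0.268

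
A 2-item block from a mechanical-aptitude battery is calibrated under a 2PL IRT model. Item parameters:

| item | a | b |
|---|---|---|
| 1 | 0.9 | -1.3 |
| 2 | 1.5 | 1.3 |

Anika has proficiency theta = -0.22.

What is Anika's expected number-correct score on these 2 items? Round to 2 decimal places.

0.82

P(theta) = 1 / (1 + exp(−a(theta − b)))
P_1 = 1/(1+e^{-0.9720}) = 0.7255
P_2 = 1/(1+e^{2.2800}) = 0.0928
E[score] = 0.7255 + 0.0928 = 0.8183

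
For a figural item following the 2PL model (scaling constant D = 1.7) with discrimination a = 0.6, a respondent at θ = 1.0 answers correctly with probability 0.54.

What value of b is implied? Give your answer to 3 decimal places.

0.843

P(θ) = 1 / (1 + exp(−D·a(θ − b)))
logit(0.54) = ln(0.54/0.46) = 0.1603
b = θ − logit/(1.7·a) = 1.0 − 0.1603/1.0200 = 0.8428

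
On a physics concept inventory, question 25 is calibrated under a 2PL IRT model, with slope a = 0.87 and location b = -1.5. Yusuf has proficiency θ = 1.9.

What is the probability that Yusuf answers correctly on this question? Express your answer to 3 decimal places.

P(θ) = 1 / (1 + exp(−a(θ − b)))
Exponent: 0.87 × (1.9 − (-1.5)) = 2.9580
1/(1 + e^{-2.9580}) = 0.9506

0.951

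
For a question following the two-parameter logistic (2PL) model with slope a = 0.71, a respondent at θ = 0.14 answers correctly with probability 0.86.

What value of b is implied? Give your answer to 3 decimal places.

P(θ) = 1 / (1 + exp(−a(θ − b)))
logit(0.86) = ln(0.86/0.14) = 1.8153
b = θ − logit/(a) = 0.14 − 1.8153/0.7100 = -2.4167

-2.417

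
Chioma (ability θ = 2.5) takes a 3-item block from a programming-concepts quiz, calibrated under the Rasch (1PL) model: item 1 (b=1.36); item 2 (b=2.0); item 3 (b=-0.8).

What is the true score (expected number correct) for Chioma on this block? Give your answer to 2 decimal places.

2.34

P(θ) = 1 / (1 + exp(−(θ − b)))
P_1 = 1/(1+e^{-1.1400}) = 0.7577
P_2 = 1/(1+e^{-0.5000}) = 0.6225
P_3 = 1/(1+e^{-3.3000}) = 0.9644
E[score] = 0.7577 + 0.6225 + 0.9644 = 2.3446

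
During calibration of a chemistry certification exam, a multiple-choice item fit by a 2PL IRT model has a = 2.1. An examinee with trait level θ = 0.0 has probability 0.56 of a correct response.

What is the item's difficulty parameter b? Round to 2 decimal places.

P(θ) = 1 / (1 + exp(−a(θ − b)))
logit(0.56) = ln(0.56/0.44) = 0.2412
b = θ − logit/(a) = 0.0 − 0.2412/2.1000 = -0.1148

-0.11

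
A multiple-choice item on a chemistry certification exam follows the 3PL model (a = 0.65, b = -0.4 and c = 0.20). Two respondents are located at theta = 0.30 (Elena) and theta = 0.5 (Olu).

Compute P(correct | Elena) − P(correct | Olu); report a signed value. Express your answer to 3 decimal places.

-0.024

P(theta) = c + (1 − c) · 1 / (1 + exp(−a(theta − b)))
P(Elena) = 0.6895  [exponent 0.4550]
P(Olu) = 0.7138  [exponent 0.5850]
Difference = 0.6895 − 0.7138 = -0.0243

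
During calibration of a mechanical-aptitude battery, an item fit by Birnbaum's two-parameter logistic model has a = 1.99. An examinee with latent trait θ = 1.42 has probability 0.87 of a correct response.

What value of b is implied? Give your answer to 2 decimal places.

0.46

P(θ) = 1 / (1 + exp(−a(θ − b)))
logit(0.87) = ln(0.87/0.13) = 1.9010
b = θ − logit/(a) = 1.42 − 1.9010/1.9900 = 0.4647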